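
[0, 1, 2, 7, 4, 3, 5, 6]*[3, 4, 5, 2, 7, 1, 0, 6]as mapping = [0→3, 1→4, 2→5, 3→6, 4→7, 5→2, 6→1, 7→0]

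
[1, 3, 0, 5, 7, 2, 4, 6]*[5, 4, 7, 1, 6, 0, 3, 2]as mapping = [0→4, 1→1, 2→5, 3→0, 4→2, 5→7, 6→6, 7→3]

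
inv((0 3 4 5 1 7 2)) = (0 2 7 1 5 4 3)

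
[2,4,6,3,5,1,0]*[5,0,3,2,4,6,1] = [3,4,1,2,6,0,5]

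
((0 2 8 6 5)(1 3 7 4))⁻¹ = (0 5 6 8 2)(1 4 7 3)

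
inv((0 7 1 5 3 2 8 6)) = (0 6 8 2 3 5 1 7)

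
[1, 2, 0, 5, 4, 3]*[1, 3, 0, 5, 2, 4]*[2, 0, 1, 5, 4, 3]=[5, 2, 0, 4, 1, 3]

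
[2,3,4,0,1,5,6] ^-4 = [2,3,4,0,1,5,6] 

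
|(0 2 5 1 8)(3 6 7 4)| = 20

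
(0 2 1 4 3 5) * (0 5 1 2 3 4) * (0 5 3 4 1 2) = (0 4 1 5 3 2)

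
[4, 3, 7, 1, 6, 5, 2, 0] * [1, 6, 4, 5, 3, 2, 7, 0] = [3, 5, 0, 6, 7, 2, 4, 1]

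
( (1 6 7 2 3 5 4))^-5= (1 7 3 4 6 2 5)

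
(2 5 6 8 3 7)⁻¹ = (2 7 3 8 6 5)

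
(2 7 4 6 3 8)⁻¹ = (2 8 3 6 4 7)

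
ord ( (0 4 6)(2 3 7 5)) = 12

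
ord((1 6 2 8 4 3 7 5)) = 8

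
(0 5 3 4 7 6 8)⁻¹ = (0 8 6 7 4 3 5)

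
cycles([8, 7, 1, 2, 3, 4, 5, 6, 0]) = (0 8)(1 7 6 5 4 3 2)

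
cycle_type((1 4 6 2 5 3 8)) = 7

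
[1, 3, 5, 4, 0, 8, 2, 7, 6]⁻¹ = [4, 0, 6, 1, 3, 2, 8, 7, 5]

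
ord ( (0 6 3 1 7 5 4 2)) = 8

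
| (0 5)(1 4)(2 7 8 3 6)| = 10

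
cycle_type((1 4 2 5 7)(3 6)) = 2.5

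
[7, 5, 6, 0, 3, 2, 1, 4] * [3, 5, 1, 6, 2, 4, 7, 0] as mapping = [0→0, 1→4, 2→7, 3→3, 4→6, 5→1, 6→5, 7→2] 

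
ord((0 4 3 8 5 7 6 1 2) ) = 9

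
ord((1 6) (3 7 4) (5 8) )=6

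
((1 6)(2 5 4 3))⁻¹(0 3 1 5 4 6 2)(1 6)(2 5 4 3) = (0 2 6 4 3 1 5)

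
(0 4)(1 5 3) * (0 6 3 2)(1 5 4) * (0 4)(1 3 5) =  (0 3 1)(2 4 6 5)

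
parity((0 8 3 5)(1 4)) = even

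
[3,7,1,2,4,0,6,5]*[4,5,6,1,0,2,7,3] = [1,3,5,6,0,4,7,2]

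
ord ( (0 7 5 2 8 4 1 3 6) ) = 9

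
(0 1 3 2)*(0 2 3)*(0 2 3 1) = (1 2 3) 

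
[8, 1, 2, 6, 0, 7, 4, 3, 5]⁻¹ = [4, 1, 2, 7, 6, 8, 3, 5, 0]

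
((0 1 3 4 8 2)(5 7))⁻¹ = (0 2 8 4 3 1)(5 7)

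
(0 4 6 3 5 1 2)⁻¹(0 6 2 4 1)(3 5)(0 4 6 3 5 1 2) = (0 6 2 4 3)(1 5)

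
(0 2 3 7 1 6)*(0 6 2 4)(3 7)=(0 4)(1 2 7)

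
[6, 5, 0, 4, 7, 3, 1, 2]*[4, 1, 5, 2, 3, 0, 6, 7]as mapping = [0→6, 1→0, 2→4, 3→3, 4→7, 5→2, 6→1, 7→5]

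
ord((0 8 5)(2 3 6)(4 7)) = 6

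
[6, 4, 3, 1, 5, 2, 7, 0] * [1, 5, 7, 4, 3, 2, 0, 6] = [0, 3, 4, 5, 2, 7, 6, 1]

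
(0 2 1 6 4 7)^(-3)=(0 6)(1 7)(2 4)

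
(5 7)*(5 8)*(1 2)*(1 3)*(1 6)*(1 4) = (1 2 3 6 4)(5 7 8)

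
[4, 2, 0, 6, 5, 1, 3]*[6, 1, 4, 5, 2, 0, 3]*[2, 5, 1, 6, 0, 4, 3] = [1, 0, 3, 6, 2, 5, 4]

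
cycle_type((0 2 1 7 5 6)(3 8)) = 2.6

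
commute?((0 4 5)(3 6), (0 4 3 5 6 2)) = no:(0 4 5)(3 6) * (0 4 3 5 6 2) = (0 3 2)(4 6 5), (0 4 3 5 6 2) * (0 4 5)(3 6) = (0 5 3)(2 4 6)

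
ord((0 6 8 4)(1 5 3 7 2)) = 20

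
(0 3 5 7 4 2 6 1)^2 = (0 5 4 6)(1 3 7 2)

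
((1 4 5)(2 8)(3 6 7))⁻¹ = (1 5 4)(2 8)(3 7 6)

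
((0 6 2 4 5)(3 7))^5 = (3 7)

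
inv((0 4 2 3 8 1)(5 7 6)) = (0 1 8 3 2 4)(5 6 7)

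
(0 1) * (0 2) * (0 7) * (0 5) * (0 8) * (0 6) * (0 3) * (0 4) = (0 1 2 7 5 8 6 3 4)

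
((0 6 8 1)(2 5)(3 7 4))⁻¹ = (0 1 8 6)(2 5)(3 4 7)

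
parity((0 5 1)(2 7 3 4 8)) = even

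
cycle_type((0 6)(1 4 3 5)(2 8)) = 2^2.4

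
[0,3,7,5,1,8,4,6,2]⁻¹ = [0,4,8,1,6,3,7,2,5]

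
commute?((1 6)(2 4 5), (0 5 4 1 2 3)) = no:(1 6)(2 4 5)*(0 5 4 1 2 3) = (0 5 3)(1 6 2), (0 5 4 1 2 3)*(1 6)(2 4 5) = (0 2 3)(1 4 6)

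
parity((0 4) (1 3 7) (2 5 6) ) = odd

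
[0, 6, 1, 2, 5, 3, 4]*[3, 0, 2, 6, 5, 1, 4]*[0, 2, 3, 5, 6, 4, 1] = [5, 6, 0, 3, 2, 1, 4]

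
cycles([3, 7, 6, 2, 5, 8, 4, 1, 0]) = (0 3 2 6 4 5 8)(1 7)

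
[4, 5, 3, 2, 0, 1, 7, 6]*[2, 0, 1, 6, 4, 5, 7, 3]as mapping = [0→4, 1→5, 2→6, 3→1, 4→2, 5→0, 6→3, 7→7]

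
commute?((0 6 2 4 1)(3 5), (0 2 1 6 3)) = no:(0 6 2 4 1)(3 5)*(0 2 1 6 3) = (0 3 5)(1 2 4 6), (0 2 1 6 3)*(0 6 2 4 1)(3 5) = (0 4 1 2)(3 6 5)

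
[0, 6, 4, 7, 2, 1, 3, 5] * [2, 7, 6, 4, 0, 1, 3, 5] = [2, 3, 0, 5, 6, 7, 4, 1]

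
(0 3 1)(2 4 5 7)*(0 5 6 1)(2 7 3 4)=(0 4 6 1 5 3)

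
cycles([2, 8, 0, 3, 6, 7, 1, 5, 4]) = (0 2)(1 8 4 6)(5 7)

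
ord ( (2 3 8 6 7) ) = 5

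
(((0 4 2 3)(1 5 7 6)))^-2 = (0 2)(1 7)(3 4)(5 6)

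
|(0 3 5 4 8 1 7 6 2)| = 9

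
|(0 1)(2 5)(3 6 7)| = 6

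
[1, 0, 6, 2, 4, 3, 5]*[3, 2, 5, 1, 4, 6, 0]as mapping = [0→2, 1→3, 2→0, 3→5, 4→4, 5→1, 6→6]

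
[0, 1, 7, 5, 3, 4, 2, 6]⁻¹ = [0, 1, 6, 4, 5, 3, 7, 2]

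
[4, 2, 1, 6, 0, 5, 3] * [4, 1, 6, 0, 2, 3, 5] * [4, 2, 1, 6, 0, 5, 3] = [1, 3, 2, 5, 0, 6, 4]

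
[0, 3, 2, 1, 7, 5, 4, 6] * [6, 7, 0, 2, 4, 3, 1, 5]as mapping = [0→6, 1→2, 2→0, 3→7, 4→5, 5→3, 6→4, 7→1]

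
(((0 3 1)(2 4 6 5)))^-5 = (0 3 1)(2 5 6 4)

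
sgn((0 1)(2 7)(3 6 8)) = 1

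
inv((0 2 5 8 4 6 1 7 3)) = (0 3 7 1 6 4 8 5 2)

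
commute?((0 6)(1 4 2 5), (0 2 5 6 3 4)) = no:(0 6)(1 4 2 5) * (0 2 5 6 3 4) = (0 3 4 5 1)(2 6), (0 2 5 6 3 4) * (0 6)(1 4 2 5) = (0 5)(1 4 6 3 2)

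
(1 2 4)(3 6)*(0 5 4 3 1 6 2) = (0 5 4 6 1)(2 3)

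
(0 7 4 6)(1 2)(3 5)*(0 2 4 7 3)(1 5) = (0 3 1 4 6 2 5)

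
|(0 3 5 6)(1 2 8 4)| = 4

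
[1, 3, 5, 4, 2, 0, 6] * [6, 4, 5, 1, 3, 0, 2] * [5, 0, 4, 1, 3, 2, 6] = [3, 0, 5, 1, 2, 6, 4]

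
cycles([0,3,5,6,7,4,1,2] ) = (1 3 6)(2 5 4 7)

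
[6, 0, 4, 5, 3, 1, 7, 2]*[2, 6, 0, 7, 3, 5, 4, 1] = [4, 2, 3, 5, 7, 6, 1, 0] 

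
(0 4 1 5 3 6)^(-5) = (0 4 1 5 3 6)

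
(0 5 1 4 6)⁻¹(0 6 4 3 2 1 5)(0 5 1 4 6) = (0 6 3 2 4 1 5)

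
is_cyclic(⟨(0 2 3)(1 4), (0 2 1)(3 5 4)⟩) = no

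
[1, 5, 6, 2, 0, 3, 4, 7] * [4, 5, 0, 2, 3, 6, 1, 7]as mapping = [0→5, 1→6, 2→1, 3→0, 4→4, 5→2, 6→3, 7→7]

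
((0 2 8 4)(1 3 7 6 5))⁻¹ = (0 4 8 2)(1 5 6 7 3)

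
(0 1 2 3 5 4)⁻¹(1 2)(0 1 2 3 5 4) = (2 3)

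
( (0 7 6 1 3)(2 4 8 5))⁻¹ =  (0 3 1 6 7)(2 5 8 4)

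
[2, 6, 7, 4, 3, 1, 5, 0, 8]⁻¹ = [7, 5, 0, 4, 3, 6, 1, 2, 8]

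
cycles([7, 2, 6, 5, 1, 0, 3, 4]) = (0 7 4 1 2 6 3 5)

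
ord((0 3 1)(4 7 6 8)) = 12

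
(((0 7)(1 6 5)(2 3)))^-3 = (0 7)(2 3)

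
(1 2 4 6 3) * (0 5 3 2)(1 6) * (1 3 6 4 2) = (0 5 6 1)(3 4)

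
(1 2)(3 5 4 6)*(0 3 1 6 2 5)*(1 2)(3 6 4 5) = (0 6 2 4 1 3)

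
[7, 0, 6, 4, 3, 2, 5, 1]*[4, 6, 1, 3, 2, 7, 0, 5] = [5, 4, 0, 2, 3, 1, 7, 6]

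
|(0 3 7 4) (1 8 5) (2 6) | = 12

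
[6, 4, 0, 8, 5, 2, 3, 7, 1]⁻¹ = [2, 8, 5, 6, 1, 4, 0, 7, 3]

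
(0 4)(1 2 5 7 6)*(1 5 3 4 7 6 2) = (0 7 2 3 4)(5 6)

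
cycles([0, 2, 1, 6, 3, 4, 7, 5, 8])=(1 2)(3 6 7 5 4)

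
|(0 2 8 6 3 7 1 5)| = 8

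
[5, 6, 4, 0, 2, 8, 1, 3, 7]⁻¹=[3, 6, 4, 7, 2, 0, 1, 8, 5]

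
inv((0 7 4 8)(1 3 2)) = (0 8 4 7)(1 2 3)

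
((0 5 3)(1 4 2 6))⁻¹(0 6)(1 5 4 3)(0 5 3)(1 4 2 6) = (0 4 3 2)(1 5)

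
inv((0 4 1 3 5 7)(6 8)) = (0 7 5 3 1 4)(6 8)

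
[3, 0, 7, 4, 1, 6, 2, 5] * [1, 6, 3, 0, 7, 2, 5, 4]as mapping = [0→0, 1→1, 2→4, 3→7, 4→6, 5→5, 6→3, 7→2]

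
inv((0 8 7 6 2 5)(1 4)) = (0 5 2 6 7 8)(1 4)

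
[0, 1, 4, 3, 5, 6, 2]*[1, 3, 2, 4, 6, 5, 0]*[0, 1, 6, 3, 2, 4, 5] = [1, 3, 5, 2, 4, 0, 6]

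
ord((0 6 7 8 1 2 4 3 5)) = 9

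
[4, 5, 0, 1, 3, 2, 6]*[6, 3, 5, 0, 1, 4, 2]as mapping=[0→1, 1→4, 2→6, 3→3, 4→0, 5→5, 6→2]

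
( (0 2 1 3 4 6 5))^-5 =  (0 1 4 5 2 3 6)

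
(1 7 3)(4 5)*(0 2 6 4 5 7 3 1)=(0 2 6 4 7 1 3)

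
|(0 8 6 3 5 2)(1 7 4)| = 6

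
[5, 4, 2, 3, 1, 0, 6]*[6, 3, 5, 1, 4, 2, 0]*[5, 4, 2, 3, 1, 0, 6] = [2, 1, 0, 4, 3, 6, 5]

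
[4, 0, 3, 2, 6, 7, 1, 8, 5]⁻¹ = [1, 6, 3, 2, 0, 8, 4, 5, 7]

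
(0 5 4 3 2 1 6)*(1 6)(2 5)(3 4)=(0 2 6)(3 5)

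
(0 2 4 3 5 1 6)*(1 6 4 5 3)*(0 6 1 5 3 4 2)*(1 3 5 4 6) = (1 2 5 3 6)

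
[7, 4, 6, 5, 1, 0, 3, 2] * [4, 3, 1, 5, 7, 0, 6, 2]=[2, 7, 6, 0, 3, 4, 5, 1]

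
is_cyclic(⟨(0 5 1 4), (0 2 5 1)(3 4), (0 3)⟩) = no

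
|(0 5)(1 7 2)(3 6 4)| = 6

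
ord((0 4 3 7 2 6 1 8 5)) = 9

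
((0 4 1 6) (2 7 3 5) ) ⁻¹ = (0 6 1 4) (2 5 3 7) 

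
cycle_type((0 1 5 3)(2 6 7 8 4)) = 4.5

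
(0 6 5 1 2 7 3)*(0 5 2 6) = (1 6 2 7 3 5)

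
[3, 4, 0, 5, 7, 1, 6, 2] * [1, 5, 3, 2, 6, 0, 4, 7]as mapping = [0→2, 1→6, 2→1, 3→0, 4→7, 5→5, 6→4, 7→3]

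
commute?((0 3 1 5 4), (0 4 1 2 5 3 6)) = no:(0 3 1 5 4)*(0 4 1 2 5 3 6) = (0 6)(1 3 2 5), (0 4 1 2 5 3 6)*(0 3 1 5 4) = (1 2 4 5)(3 6)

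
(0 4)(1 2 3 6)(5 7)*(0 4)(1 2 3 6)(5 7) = (1 3)(2 6)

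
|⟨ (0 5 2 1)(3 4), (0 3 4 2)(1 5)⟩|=360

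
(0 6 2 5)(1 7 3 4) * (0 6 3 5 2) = (0 3 4 1 7 5 6)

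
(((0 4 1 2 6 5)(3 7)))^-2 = (0 6 1)(2 4 5)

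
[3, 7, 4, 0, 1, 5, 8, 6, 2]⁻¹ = [3, 4, 8, 0, 2, 5, 7, 1, 6]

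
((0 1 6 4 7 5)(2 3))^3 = (0 4)(1 7)(2 3)(5 6)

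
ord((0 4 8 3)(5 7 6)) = 12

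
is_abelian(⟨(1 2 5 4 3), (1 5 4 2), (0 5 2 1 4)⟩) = no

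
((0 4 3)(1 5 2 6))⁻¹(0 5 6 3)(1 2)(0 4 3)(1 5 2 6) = (0 4 2 1)(5 6)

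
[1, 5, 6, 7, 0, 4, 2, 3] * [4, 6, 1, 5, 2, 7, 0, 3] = [6, 7, 0, 3, 4, 2, 1, 5]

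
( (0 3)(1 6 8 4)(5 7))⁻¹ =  (0 3)(1 4 8 6)(5 7)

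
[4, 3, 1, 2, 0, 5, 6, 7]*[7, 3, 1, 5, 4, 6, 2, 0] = [4, 5, 3, 1, 7, 6, 2, 0] 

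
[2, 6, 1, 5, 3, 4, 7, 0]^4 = [7, 2, 0, 5, 3, 4, 1, 6]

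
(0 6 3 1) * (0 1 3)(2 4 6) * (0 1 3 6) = (0 2 4)(1 3 6)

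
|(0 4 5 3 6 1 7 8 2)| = 9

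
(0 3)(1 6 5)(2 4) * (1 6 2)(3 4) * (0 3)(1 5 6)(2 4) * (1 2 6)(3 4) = (0 6 1 3 4 5 2)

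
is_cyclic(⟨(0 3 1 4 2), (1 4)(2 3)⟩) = no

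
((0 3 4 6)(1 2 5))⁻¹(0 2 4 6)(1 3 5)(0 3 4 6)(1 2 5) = (0 3 5 6)(1 2 4)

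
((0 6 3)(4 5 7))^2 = (0 3 6)(4 7 5)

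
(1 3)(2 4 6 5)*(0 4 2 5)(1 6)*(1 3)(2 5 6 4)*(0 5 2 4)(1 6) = (0 4 3)(1 6 5)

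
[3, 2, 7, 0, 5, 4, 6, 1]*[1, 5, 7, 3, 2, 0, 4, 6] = [3, 7, 6, 1, 0, 2, 4, 5]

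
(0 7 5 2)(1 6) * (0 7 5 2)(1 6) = (0 5)(2 7)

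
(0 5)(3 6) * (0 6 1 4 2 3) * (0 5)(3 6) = (1 4 2 6 5 3)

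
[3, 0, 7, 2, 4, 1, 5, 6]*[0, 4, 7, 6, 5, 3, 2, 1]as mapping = [0→6, 1→0, 2→1, 3→7, 4→5, 5→4, 6→3, 7→2]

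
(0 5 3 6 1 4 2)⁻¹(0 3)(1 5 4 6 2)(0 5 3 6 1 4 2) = (0 4 3 2 1)(5 6)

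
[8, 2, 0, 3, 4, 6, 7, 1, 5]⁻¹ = [2, 7, 1, 3, 4, 8, 5, 6, 0]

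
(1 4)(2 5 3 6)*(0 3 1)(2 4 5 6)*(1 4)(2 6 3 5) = (0 5 4)(1 2 3 6)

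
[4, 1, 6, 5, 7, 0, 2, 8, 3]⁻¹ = [5, 1, 6, 8, 0, 3, 2, 4, 7]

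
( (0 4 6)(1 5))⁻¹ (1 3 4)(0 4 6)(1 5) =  (3 6 5)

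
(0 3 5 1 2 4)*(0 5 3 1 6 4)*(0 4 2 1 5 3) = (0 5 6 2 4 3)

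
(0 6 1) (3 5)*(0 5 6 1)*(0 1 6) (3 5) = (0 6 1 3) 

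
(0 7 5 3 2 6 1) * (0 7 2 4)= (0 2 6 1 7 5 3 4)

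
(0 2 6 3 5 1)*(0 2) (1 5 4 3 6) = (1 2) (3 4) 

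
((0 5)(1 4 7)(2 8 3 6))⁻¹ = (0 5)(1 7 4)(2 6 3 8)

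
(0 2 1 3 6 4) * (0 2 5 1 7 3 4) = (0 5 1 4 2 7 3 6)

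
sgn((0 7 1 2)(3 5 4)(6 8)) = 1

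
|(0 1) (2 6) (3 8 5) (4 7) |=6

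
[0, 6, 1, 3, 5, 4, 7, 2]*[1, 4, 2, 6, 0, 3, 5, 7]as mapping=[0→1, 1→5, 2→4, 3→6, 4→3, 5→0, 6→7, 7→2]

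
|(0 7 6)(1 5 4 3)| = 12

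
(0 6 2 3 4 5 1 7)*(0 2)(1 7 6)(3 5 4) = (0 1 6)(2 5 7)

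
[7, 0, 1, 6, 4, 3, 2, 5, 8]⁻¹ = [1, 2, 6, 5, 4, 7, 3, 0, 8]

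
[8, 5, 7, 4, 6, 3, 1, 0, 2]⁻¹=[7, 6, 8, 5, 3, 1, 4, 2, 0]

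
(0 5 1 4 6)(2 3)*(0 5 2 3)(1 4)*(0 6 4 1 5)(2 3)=(0 3 2 6)(1 5)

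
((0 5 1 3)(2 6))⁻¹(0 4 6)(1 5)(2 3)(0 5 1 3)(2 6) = (0 6)(1 3)(2 5 4)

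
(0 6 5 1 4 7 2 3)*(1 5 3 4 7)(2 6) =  (0 2 4 1 7 6 3)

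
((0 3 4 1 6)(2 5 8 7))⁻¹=(0 6 1 4 3)(2 7 8 5)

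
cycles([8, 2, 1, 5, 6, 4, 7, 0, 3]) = (0 8 3 5 4 6 7)(1 2)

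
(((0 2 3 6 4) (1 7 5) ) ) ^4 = (0 4 6 3 2) (1 7 5) 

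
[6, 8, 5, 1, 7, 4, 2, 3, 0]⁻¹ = [8, 3, 6, 7, 5, 2, 0, 4, 1]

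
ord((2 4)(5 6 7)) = 6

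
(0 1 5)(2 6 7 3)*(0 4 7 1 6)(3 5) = (0 6 1 3 2)(4 7 5)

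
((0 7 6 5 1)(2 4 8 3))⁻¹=(0 1 5 6 7)(2 3 8 4)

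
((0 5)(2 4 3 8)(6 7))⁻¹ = (0 5)(2 8 3 4)(6 7)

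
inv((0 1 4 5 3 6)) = (0 6 3 5 4 1)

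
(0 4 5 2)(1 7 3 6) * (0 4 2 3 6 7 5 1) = (0 2 4 1 5 3 7 6)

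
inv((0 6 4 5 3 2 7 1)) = (0 1 7 2 3 5 4 6)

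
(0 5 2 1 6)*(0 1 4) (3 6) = (0 5 2 4) (1 3 6) 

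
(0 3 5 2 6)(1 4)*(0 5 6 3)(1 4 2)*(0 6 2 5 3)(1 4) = (0 6 3 2)(1 5 4)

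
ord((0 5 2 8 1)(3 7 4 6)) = 20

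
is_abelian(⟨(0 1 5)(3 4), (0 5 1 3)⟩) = no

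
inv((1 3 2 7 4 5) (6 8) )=(1 5 4 7 2 3) (6 8) 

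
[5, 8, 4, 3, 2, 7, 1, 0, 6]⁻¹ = [7, 6, 4, 3, 2, 0, 8, 5, 1]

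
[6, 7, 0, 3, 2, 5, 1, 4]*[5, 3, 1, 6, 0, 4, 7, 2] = [7, 2, 5, 6, 1, 4, 3, 0]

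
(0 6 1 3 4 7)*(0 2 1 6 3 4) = (0 3) (1 4 7 2) 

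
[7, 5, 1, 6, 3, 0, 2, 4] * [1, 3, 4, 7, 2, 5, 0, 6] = [6, 5, 3, 0, 7, 1, 4, 2]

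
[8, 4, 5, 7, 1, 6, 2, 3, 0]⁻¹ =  [8, 4, 6, 7, 1, 2, 5, 3, 0]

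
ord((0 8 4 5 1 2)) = 6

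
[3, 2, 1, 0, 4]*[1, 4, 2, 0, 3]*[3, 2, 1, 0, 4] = [3, 1, 4, 2, 0]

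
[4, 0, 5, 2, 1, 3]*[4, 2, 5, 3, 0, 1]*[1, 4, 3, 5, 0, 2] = [1, 0, 4, 2, 3, 5]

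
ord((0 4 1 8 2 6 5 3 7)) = 9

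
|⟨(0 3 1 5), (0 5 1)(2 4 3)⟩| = 120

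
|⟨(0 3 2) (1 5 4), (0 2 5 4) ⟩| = 720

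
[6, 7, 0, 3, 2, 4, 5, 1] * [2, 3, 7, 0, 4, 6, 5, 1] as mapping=[0→5, 1→1, 2→2, 3→0, 4→7, 5→4, 6→6, 7→3] 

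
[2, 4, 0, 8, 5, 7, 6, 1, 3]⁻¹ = [2, 7, 0, 8, 1, 4, 6, 5, 3]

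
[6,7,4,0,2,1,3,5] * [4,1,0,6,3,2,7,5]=[7,5,3,4,0,1,6,2]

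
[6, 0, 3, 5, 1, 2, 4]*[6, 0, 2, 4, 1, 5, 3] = [3, 6, 4, 5, 0, 2, 1]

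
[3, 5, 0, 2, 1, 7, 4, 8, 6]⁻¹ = [2, 4, 3, 0, 6, 1, 8, 5, 7]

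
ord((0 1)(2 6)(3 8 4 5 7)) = 10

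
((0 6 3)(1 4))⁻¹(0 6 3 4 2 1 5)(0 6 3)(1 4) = (0 1 2 4 5 6 3)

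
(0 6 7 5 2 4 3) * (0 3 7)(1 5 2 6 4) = (0 4 7 2 1 5 6)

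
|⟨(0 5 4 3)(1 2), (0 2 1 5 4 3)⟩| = 72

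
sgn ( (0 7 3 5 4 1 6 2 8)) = 1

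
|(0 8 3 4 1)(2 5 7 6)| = 20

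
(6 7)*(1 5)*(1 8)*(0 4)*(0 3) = (0 4 3)(1 5 8)(6 7)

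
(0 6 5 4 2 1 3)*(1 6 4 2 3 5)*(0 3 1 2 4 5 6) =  (0 5 4 1 6 2)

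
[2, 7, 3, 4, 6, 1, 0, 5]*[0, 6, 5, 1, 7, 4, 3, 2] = [5, 2, 1, 7, 3, 6, 0, 4]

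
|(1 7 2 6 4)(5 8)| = 10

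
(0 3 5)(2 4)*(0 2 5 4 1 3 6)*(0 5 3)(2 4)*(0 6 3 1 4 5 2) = (0 3)(1 6 2 4)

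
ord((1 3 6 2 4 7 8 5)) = 8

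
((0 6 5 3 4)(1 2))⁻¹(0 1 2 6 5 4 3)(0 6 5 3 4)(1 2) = (0 4 6 2 1 5 3)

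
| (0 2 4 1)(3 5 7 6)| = 4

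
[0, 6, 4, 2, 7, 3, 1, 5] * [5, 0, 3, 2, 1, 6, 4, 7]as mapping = [0→5, 1→4, 2→1, 3→3, 4→7, 5→2, 6→0, 7→6]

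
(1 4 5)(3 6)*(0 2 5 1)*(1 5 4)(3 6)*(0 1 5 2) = (1 5)(2 4)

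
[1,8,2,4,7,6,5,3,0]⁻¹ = [8,0,2,7,3,6,5,4,1]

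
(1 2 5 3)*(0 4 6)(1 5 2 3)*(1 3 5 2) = (0 4 6)(1 5 3 2)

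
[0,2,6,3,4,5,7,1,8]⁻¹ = [0,7,1,3,4,5,2,6,8]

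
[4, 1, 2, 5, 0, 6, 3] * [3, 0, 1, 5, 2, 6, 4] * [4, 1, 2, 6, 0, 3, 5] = [2, 4, 1, 5, 6, 0, 3]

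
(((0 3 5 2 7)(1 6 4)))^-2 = (0 2 3 7 5)(1 6 4)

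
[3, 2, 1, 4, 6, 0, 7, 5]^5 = [5, 2, 1, 0, 3, 7, 4, 6]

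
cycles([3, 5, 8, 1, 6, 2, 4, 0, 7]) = (0 3 1 5 2 8 7)(4 6)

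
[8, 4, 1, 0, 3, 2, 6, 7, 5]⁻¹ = [3, 2, 5, 4, 1, 8, 6, 7, 0]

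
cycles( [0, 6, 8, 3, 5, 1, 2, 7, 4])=(1 6 2 8 4 5)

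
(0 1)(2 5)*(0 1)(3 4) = (2 5)(3 4)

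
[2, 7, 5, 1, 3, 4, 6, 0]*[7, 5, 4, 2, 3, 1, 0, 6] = [4, 6, 1, 5, 2, 3, 0, 7]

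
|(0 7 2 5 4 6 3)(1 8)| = 14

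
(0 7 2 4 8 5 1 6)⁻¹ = (0 6 1 5 8 4 2 7)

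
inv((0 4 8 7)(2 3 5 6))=(0 7 8 4)(2 6 5 3)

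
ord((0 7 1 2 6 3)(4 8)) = 6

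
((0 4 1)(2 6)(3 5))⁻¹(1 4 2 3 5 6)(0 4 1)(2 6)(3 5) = (0 1 6 5 3 2)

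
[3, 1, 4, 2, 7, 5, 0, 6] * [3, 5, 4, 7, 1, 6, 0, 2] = [7, 5, 1, 4, 2, 6, 3, 0]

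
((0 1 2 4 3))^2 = (0 2 3 1 4)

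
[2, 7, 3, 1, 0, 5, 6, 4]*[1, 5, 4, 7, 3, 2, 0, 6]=[4, 6, 7, 5, 1, 2, 0, 3] 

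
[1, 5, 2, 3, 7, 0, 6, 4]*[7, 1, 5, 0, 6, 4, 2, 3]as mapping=[0→1, 1→4, 2→5, 3→0, 4→3, 5→7, 6→2, 7→6]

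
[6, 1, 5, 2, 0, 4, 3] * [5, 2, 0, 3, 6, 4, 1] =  [1, 2, 4, 0, 5, 6, 3]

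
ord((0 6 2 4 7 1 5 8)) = 8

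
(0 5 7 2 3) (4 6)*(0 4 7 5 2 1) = (0 2 3 4 6 7 1) 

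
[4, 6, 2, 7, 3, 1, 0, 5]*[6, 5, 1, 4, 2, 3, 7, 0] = [2, 7, 1, 0, 4, 5, 6, 3]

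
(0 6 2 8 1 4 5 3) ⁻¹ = (0 3 5 4 1 8 2 6) 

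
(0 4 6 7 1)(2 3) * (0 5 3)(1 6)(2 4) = (0 2)(1 5 3 4)(6 7)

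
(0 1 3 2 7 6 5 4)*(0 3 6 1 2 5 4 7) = (0 2)(1 6 4 3 5 7)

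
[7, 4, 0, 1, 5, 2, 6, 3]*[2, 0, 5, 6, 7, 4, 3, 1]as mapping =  [0→1, 1→7, 2→2, 3→0, 4→4, 5→5, 6→3, 7→6]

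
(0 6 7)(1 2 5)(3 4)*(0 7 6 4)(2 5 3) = (0 4 2 3)(1 5)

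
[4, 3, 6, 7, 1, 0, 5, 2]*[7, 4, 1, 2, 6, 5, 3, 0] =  [6, 2, 3, 0, 4, 7, 5, 1]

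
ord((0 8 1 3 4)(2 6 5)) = 15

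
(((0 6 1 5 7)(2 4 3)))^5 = (2 3 4)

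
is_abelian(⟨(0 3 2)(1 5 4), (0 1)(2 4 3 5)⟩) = no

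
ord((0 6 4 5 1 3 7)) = 7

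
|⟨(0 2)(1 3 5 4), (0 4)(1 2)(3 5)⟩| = 72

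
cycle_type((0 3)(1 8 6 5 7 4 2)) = 2.7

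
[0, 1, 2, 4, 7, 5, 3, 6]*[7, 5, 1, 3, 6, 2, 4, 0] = [7, 5, 1, 6, 0, 2, 3, 4]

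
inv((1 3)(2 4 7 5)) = (1 3)(2 5 7 4)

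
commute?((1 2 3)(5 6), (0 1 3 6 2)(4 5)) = no:(1 2 3)(5 6) * (0 1 3 6 2)(4 5) = (0 1)(2 6 4 5), (0 1 3 6 2)(4 5) * (1 2 3)(5 6) = (0 2)(3 5 4 6)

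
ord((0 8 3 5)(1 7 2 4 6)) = 20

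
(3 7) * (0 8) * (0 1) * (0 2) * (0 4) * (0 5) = (0 8 1 2 4 5)(3 7)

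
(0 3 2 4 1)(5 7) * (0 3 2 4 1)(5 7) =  (0 2 1 3 4)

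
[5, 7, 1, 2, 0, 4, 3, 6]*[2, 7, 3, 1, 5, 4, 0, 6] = [4, 6, 7, 3, 2, 5, 1, 0]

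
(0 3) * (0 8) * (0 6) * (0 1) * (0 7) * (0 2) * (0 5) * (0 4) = (0 3 8 6 1 7 2 5 4)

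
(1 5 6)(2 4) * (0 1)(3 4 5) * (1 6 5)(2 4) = (0 6)(1 3 2)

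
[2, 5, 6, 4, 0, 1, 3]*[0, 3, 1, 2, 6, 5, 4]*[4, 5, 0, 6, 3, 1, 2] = [5, 1, 3, 2, 4, 6, 0]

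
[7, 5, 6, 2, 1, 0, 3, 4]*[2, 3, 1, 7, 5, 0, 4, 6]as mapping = [0→6, 1→0, 2→4, 3→1, 4→3, 5→2, 6→7, 7→5]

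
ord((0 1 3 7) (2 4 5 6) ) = 4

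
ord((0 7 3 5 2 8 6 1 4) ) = 9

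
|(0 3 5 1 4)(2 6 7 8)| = 20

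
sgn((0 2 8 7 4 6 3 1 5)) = 1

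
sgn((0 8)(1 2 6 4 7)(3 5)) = 1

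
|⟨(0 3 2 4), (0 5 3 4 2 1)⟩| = 720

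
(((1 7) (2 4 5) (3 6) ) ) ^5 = (1 7) (2 5 4) (3 6) 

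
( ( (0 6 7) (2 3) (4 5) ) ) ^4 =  (0 6 7) 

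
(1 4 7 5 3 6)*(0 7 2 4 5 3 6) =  (0 7 3)(1 5 6)(2 4)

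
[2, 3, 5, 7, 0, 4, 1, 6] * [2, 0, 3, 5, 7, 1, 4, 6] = [3, 5, 1, 6, 2, 7, 0, 4]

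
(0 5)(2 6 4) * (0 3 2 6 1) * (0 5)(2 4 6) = (1 5 3 4 2)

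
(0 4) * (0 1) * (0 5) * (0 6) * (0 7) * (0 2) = (0 4 1 5 6 7 2)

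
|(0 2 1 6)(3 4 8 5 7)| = 20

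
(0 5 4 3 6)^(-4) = (0 5 4 3 6)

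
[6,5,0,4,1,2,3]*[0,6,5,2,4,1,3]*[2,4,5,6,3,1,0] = [6,4,2,3,0,1,5]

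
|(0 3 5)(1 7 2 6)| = 12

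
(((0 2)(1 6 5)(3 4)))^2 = (1 5 6)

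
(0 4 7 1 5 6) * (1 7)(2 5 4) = (0 2 5 6)(1 4)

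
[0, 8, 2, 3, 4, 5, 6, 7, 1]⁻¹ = [0, 8, 2, 3, 4, 5, 6, 7, 1]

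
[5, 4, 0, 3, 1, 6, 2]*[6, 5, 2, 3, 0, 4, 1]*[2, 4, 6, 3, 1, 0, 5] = [1, 2, 5, 3, 0, 4, 6]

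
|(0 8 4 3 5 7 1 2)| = 8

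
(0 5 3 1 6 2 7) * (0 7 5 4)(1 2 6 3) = (0 4)(1 3 2 5)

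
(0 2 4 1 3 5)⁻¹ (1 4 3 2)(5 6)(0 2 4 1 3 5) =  (0 6)(1 5 4 3)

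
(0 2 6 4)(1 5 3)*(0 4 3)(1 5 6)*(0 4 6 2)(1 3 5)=(1 2 3)(4 6 5)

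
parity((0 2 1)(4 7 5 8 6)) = even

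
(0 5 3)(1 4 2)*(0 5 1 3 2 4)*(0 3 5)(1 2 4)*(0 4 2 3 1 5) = (0 3 4 5 2)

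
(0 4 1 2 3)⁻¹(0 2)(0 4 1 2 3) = (3 4)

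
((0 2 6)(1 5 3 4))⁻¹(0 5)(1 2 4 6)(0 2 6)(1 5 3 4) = (0 5 6 1)(2 3)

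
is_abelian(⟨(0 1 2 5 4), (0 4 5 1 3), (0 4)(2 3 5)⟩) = no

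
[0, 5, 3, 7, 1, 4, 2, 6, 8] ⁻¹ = [0, 4, 6, 2, 5, 1, 7, 3, 8] 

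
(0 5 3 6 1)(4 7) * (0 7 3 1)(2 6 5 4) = (0 4 3 5 1 7 2 6)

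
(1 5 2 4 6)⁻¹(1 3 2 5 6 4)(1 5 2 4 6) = (1 6 5 3 4 2)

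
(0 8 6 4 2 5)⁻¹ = (0 5 2 4 6 8)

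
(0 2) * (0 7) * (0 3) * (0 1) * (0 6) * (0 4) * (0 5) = (0 2 7 3 1 6 4 5) 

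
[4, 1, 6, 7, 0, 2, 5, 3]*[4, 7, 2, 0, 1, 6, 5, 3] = [1, 7, 5, 3, 4, 2, 6, 0]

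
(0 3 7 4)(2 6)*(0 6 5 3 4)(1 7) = (0 4 6 2 5 3 1 7)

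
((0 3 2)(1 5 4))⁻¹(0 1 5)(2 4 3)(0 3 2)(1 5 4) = (0 1 2)(3 5 4)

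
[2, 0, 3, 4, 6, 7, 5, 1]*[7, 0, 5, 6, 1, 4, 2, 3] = [5, 7, 6, 1, 2, 3, 4, 0]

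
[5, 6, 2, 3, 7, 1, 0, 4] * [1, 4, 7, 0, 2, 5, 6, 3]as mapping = [0→5, 1→6, 2→7, 3→0, 4→3, 5→4, 6→1, 7→2]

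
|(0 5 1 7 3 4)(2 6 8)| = 6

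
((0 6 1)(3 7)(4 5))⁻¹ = (0 1 6)(3 7)(4 5)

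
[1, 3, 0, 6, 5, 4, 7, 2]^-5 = [1, 3, 0, 6, 5, 4, 7, 2]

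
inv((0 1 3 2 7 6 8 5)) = (0 5 8 6 7 2 3 1)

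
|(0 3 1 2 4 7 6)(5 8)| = 14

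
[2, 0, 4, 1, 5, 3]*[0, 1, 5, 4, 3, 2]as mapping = [0→5, 1→0, 2→3, 3→1, 4→2, 5→4]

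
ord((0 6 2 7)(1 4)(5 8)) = 4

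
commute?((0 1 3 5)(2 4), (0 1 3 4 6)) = no:(0 1 3 5)(2 4)*(0 1 3 4 6) = (0 3 5 1 4 2 6), (0 1 3 4 6)*(0 1 3 5)(2 4) = (0 3 2 4 6 1 5)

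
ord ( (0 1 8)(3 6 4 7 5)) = 15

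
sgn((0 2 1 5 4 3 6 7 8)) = 1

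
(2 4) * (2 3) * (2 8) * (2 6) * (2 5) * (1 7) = (1 7)(2 4 3 8 6 5)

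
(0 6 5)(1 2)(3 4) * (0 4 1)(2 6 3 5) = (0 3 1 6 2)(4 5)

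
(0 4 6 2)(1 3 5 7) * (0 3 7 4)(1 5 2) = (1 7 5 4 6)(2 3)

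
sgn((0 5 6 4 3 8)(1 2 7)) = -1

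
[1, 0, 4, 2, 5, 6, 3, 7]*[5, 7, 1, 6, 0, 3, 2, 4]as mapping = [0→7, 1→5, 2→0, 3→1, 4→3, 5→2, 6→6, 7→4]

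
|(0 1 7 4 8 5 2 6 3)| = 9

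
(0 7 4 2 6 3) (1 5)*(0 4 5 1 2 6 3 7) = (2 3 4 6 7 5) 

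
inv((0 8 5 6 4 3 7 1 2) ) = (0 2 1 7 3 4 6 5 8) 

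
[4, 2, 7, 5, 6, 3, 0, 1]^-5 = [4, 2, 7, 5, 6, 3, 0, 1]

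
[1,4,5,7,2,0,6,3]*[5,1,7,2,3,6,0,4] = [1,3,6,4,7,5,0,2]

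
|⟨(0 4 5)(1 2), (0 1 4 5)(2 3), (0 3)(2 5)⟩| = 720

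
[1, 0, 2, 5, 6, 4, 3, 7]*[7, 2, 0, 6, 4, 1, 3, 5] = [2, 7, 0, 1, 3, 4, 6, 5]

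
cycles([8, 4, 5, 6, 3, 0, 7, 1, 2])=(0 8 2 5)(1 4 3 6 7)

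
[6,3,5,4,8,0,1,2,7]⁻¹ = [5,6,7,1,3,2,0,8,4]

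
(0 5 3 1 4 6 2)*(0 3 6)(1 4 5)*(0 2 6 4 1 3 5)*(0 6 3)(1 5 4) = (1 6 3 5)(2 4)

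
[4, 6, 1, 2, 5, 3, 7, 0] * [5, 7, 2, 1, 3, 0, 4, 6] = [3, 4, 7, 2, 0, 1, 6, 5]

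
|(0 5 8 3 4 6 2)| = 7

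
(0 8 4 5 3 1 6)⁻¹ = (0 6 1 3 5 4 8)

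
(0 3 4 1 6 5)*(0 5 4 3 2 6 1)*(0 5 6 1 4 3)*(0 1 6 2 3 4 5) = (0 3 1 5 2 6 4)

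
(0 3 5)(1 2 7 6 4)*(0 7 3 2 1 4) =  (0 2 3 5 7 6)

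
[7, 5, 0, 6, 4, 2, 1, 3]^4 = [1, 7, 6, 2, 4, 3, 0, 5]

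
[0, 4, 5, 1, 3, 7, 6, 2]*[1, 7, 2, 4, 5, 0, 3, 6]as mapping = [0→1, 1→5, 2→0, 3→7, 4→4, 5→6, 6→3, 7→2]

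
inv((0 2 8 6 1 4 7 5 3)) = (0 3 5 7 4 1 6 8 2)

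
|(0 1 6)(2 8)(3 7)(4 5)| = 6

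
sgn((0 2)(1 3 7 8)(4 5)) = -1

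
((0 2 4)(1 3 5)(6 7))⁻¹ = (0 4 2)(1 5 3)(6 7)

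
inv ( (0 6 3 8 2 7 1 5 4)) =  (0 4 5 1 7 2 8 3 6)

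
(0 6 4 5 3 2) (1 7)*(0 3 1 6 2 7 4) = (0 2 3 7 6) (1 4 5) 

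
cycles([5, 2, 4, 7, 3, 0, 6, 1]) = (0 5)(1 2 4 3 7)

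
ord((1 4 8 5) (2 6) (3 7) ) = 4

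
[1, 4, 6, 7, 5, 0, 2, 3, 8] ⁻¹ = [5, 0, 6, 7, 1, 4, 2, 3, 8] 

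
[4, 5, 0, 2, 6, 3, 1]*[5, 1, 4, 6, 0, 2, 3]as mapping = [0→0, 1→2, 2→5, 3→4, 4→3, 5→6, 6→1]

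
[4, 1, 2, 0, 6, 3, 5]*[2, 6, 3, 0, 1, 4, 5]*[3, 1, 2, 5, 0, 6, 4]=[1, 4, 5, 2, 6, 3, 0]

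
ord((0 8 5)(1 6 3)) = 3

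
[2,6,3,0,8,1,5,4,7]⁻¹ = [3,5,0,2,7,6,1,8,4]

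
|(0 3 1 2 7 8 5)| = 7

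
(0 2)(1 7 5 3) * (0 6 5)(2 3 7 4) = (0 3 1 4 2 6 5 7)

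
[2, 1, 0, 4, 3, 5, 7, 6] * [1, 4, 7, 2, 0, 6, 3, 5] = [7, 4, 1, 0, 2, 6, 5, 3]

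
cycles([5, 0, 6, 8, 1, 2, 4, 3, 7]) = (0 5 2 6 4 1)(3 8 7)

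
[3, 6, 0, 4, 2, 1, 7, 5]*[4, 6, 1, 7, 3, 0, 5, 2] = [7, 5, 4, 3, 1, 6, 2, 0]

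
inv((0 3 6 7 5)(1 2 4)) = (0 5 7 6 3)(1 4 2)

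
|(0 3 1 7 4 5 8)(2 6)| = 14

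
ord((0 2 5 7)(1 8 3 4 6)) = 20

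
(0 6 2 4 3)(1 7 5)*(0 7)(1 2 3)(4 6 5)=(0 5 2 6 3 7 4 1)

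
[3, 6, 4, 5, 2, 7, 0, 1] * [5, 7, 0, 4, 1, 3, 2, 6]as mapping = [0→4, 1→2, 2→1, 3→3, 4→0, 5→6, 6→5, 7→7]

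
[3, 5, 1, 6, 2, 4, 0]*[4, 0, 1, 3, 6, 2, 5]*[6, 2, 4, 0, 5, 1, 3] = [0, 4, 6, 1, 2, 3, 5]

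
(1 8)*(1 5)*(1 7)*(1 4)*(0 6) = (0 6)(1 8 5 7 4)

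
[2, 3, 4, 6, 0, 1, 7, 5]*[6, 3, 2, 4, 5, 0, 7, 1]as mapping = [0→2, 1→4, 2→5, 3→7, 4→6, 5→3, 6→1, 7→0]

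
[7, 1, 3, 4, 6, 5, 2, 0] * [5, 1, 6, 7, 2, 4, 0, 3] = [3, 1, 7, 2, 0, 4, 6, 5]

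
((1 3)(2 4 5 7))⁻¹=(1 3)(2 7 5 4)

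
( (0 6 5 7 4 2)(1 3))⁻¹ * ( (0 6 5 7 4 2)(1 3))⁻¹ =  (0 4 5)(2 7 6)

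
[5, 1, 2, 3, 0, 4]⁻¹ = [4, 1, 2, 3, 5, 0]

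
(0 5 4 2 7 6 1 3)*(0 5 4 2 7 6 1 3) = (0 4 7 1) (2 6 3 5) 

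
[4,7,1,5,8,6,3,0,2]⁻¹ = [7,2,8,6,0,3,5,1,4]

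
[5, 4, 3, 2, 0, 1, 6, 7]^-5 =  [4, 5, 3, 2, 1, 0, 6, 7]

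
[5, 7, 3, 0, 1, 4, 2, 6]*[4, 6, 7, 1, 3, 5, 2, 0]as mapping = [0→5, 1→0, 2→1, 3→4, 4→6, 5→3, 6→7, 7→2]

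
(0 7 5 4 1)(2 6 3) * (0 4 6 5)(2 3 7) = (0 2 5 6 7)(1 4)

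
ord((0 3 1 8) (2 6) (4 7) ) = 4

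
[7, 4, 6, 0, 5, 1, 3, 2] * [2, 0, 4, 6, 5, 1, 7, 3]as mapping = [0→3, 1→5, 2→7, 3→2, 4→1, 5→0, 6→6, 7→4]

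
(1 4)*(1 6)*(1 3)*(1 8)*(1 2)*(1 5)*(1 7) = (1 4 6 3 8 2 5 7)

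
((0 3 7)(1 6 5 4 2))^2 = (0 7 3)(1 5 2 6 4)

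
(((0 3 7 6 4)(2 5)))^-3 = (0 7 4 3 6)(2 5)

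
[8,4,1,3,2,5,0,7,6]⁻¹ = [6,2,4,3,1,5,8,7,0]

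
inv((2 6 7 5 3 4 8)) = (2 8 4 3 5 7 6)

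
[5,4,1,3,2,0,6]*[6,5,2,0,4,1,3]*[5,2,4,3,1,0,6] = [2,1,0,5,4,6,3]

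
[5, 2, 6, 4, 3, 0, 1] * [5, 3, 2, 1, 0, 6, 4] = [6, 2, 4, 0, 1, 5, 3]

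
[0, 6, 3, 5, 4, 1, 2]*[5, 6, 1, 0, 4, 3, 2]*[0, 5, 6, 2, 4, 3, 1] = [3, 6, 0, 2, 4, 1, 5]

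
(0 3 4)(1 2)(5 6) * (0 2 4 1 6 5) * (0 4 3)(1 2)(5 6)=(1 3 2 5 6 4)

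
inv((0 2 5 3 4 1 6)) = (0 6 1 4 3 5 2)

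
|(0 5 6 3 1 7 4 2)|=8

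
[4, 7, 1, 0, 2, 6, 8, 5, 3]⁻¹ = [3, 2, 4, 8, 0, 7, 5, 1, 6]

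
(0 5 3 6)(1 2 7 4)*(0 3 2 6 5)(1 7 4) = (1 6 3 5 2 4 7)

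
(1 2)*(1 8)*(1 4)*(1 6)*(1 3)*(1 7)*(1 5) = (1 2 8 4 6 3 7 5)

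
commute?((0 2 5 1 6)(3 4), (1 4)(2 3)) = no:(0 2 5 1 6)(3 4)*(1 4)(2 3) = (0 3 1 6)(2 5 4), (1 4)(2 3)*(0 2 5 1 6)(3 4) = (0 2 4 6)(1 3 5)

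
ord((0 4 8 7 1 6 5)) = 7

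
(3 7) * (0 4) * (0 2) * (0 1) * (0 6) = (0 4 2 1 6)(3 7)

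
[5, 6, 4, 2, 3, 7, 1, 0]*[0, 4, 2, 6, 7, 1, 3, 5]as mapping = [0→1, 1→3, 2→7, 3→2, 4→6, 5→5, 6→4, 7→0]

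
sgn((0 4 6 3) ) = -1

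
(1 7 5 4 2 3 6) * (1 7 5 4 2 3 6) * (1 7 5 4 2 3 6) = (1 4 6 5 3 7 2)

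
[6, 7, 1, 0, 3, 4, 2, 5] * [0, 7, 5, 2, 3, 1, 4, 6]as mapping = [0→4, 1→6, 2→7, 3→0, 4→2, 5→3, 6→5, 7→1]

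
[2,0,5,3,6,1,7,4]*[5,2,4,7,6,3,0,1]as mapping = [0→4,1→5,2→3,3→7,4→0,5→2,6→1,7→6]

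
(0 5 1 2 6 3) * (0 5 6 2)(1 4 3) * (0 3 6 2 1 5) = (0 2 1 3)(4 6 5)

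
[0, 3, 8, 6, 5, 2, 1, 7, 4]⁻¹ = [0, 6, 5, 1, 8, 4, 3, 7, 2]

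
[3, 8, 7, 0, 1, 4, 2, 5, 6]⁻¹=[3, 4, 6, 0, 5, 7, 8, 2, 1]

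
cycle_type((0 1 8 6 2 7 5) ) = 7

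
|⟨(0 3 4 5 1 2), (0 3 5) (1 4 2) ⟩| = 720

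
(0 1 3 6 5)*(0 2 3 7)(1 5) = (0 5 2 3 6 1 7)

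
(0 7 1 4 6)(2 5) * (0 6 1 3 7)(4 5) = (1 5 2 4)(3 7)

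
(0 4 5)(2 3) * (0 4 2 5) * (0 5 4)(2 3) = (0 3 4 5)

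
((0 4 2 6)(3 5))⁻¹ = (0 6 2 4)(3 5)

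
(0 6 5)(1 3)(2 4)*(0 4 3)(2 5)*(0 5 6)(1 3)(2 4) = (1 5 2)(4 6)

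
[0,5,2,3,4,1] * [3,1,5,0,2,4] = [3,4,5,0,2,1]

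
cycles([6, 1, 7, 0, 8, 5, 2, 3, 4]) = (0 6 2 7 3)(4 8)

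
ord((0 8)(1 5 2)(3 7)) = 6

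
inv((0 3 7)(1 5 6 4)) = (0 7 3)(1 4 6 5)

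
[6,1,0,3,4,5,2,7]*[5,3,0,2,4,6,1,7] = [1,3,5,2,4,6,0,7]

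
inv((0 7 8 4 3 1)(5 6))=(0 1 3 4 8 7)(5 6)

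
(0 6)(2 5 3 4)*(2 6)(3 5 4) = (0 2 4 6)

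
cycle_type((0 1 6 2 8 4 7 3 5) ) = 9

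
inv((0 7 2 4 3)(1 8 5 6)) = (0 3 4 2 7)(1 6 5 8)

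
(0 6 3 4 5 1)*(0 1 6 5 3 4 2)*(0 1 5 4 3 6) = (0 4 6 3 2 1 5)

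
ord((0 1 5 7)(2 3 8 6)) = 4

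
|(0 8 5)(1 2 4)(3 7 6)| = 3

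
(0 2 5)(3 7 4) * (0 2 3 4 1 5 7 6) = (0 3 6)(1 5 2 7)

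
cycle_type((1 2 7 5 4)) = 5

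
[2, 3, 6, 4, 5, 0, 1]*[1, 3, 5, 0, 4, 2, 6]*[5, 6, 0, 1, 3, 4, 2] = [4, 5, 2, 3, 0, 6, 1]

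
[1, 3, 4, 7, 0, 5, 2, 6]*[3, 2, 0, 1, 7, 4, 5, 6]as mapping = [0→2, 1→1, 2→7, 3→6, 4→3, 5→4, 6→0, 7→5]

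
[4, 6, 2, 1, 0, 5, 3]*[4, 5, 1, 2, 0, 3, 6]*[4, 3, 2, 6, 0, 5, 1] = [4, 1, 3, 5, 0, 6, 2]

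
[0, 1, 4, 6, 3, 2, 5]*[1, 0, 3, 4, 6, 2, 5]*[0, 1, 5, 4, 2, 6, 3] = [1, 0, 3, 6, 2, 4, 5]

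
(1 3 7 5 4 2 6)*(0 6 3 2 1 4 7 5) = (0 6 4 1 2 3 5 7)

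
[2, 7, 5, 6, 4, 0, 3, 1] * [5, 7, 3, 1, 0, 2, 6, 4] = [3, 4, 2, 6, 0, 5, 1, 7]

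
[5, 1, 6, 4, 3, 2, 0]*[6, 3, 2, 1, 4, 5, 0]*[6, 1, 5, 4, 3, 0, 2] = [0, 4, 6, 3, 1, 5, 2]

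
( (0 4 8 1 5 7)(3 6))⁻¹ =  (0 7 5 1 8 4)(3 6)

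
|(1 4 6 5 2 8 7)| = 7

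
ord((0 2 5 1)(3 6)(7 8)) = 4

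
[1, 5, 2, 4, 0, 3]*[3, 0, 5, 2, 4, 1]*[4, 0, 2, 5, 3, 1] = [4, 0, 1, 3, 5, 2]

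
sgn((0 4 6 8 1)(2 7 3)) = 1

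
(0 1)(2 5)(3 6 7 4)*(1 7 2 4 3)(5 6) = (0 7 3 5 4 1)(2 6)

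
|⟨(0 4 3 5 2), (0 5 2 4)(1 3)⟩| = 360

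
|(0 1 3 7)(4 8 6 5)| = 4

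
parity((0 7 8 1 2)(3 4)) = odd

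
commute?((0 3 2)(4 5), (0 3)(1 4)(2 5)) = no:(0 3 2)(4 5)*(0 3)(1 4)(2 5) = (1 4 2 3 5), (0 3)(1 4)(2 5)*(0 3 2)(4 5) = (0 2 4 1 5)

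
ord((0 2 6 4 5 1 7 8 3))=9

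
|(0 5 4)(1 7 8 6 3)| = 15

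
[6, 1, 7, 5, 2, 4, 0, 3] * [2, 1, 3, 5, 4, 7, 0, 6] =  [0, 1, 6, 7, 3, 4, 2, 5]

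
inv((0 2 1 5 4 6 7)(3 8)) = (0 7 6 4 5 1 2)(3 8)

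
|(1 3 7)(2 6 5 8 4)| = 15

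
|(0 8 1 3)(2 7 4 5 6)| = 20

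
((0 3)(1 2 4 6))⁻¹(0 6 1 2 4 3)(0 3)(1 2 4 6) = (0 3 1 2 4 6)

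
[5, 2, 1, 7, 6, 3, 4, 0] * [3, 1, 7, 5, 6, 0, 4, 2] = [0, 7, 1, 2, 4, 5, 6, 3]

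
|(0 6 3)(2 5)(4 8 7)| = 6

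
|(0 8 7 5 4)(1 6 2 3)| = 20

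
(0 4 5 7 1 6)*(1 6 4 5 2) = (0 5 7 6)(1 4 2)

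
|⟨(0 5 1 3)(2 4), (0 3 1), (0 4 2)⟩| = 360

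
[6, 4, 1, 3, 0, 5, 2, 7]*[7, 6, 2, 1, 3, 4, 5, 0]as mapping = [0→5, 1→3, 2→6, 3→1, 4→7, 5→4, 6→2, 7→0]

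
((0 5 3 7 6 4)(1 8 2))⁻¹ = (0 4 6 7 3 5)(1 2 8)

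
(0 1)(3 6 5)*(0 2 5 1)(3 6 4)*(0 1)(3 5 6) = (0 1 2 6)(3 4 5)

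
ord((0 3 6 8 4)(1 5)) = 10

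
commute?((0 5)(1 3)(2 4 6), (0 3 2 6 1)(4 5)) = no:(0 5)(1 3)(2 4 6)*(0 3 2 6 1)(4 5) = (0 4 1 2 5 3), (0 3 2 6 1)(4 5)*(0 5)(1 3)(2 4 6) = (0 1 5 6 3 4)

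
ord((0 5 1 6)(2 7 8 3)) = 4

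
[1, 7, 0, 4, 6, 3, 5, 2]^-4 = [0, 1, 2, 3, 4, 5, 6, 7]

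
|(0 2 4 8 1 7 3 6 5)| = 9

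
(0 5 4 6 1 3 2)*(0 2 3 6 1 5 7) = (0 7)(1 6 5 4)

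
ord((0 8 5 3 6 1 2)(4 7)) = 14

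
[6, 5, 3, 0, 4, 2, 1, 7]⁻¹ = [3, 6, 5, 2, 4, 1, 0, 7]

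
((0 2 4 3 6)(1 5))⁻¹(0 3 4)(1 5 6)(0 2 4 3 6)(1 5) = (0 5 1)(2 6 3)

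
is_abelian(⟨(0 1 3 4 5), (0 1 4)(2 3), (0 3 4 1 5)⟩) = no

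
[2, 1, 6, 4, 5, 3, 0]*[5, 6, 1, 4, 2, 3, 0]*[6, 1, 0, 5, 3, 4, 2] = [1, 2, 6, 0, 5, 3, 4]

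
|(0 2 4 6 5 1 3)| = 7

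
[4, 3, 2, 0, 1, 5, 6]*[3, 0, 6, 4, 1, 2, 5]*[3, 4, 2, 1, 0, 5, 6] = [4, 0, 6, 1, 3, 2, 5]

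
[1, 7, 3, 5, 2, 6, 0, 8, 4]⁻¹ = [6, 0, 4, 2, 8, 3, 5, 1, 7]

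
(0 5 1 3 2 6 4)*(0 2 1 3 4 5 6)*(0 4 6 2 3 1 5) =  (0 2 4 3 5 1 6)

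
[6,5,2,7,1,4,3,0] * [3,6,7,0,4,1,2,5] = [2,1,7,5,6,4,0,3]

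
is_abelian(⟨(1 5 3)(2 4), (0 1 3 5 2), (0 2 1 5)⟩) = no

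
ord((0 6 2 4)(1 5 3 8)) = 4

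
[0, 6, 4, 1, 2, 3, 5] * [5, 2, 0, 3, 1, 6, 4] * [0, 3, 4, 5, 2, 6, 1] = [6, 2, 3, 4, 0, 5, 1]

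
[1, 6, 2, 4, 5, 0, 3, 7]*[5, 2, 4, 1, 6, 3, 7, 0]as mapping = [0→2, 1→7, 2→4, 3→6, 4→3, 5→5, 6→1, 7→0]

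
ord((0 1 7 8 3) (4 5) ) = 10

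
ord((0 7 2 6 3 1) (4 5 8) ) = 6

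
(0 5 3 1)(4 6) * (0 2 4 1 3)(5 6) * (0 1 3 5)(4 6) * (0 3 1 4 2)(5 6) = (0 2 5 4 3 6 1)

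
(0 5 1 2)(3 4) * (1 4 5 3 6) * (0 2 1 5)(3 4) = (0 4 6 5 3)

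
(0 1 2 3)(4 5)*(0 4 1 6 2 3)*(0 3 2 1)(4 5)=(0 6 1 2 3 5)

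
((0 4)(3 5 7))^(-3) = (0 4)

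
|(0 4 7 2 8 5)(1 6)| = 6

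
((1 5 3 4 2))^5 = ()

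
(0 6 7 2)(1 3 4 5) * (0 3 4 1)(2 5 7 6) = (0 2 3 1 4 7 5)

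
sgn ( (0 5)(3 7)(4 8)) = -1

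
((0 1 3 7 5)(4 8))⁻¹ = (0 5 7 3 1)(4 8)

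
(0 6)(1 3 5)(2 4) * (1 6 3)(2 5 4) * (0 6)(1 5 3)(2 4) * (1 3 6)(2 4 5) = (0 3 4 6 1 2 5)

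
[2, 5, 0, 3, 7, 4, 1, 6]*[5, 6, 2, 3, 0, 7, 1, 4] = [2, 7, 5, 3, 4, 0, 6, 1]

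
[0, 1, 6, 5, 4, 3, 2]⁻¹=[0, 1, 6, 5, 4, 3, 2]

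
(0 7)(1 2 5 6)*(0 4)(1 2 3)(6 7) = (0 6 2 5 7 4)(1 3)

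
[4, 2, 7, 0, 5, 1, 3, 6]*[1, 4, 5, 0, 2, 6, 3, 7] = [2, 5, 7, 1, 6, 4, 0, 3]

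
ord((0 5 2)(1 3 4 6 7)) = 15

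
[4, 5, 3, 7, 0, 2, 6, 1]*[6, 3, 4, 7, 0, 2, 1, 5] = [0, 2, 7, 5, 6, 4, 1, 3]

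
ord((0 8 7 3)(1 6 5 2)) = 4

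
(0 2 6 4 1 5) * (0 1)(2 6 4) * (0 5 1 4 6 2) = (0 2 6)(4 5)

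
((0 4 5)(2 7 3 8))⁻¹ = (0 5 4)(2 8 3 7)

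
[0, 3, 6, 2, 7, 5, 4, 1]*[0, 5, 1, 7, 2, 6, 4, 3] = [0, 7, 4, 1, 3, 6, 2, 5]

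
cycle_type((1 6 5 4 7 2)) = 6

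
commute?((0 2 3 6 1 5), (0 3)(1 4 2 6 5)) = no:(0 2 3 6 1 5)*(0 3)(1 4 2 6 5) = (0 6 4 2)(3 5), (0 3)(1 4 2 6 5)*(0 2 3 6 1 5) = (0 6)(1 4 3 2)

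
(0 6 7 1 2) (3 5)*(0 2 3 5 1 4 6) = (1 3) (4 6 7) 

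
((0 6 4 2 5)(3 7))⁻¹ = (0 5 2 4 6)(3 7)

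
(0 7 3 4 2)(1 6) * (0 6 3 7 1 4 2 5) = (0 1 3 2 6 4 5)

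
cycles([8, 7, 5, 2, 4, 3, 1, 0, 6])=(0 8 6 1 7)(2 5 3)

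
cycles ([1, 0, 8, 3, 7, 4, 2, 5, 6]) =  (0 1)(2 8 6)(4 7 5)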